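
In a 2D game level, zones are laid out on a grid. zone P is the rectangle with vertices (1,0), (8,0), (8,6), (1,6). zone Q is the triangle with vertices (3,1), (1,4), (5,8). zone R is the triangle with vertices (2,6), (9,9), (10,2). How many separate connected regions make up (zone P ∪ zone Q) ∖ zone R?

(zone P ∪ zone Q) ∖ zone R splits into 2 disjoint pieces (area 33, area 0.3634).

2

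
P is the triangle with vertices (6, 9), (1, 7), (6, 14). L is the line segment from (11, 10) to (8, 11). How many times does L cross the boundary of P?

The segment lies entirely outside P and never meets its boundary.

0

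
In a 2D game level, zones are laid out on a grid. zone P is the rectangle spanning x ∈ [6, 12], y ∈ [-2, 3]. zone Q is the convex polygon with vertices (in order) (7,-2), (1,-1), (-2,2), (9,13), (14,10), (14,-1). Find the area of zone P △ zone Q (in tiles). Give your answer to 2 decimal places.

|zone P| = 30, |zone Q| = 158, |zone P∩zone Q| = 28.131.
|zone P △ zone Q| = |zone P| + |zone Q| − 2·|zone P∩zone Q| = 30 + 158 − 56.2619 = 131.74.

131.74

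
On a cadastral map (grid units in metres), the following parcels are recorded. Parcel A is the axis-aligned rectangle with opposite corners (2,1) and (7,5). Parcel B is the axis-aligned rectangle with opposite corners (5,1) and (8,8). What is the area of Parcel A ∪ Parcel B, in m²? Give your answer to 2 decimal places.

33.00

By inclusion–exclusion:
Individual areas: |Parcel A| = 20, |Parcel B| = 21.
|Parcel A∩Parcel B|: x∈[5,7], y∈[1,5] → 2·4 = 8.
|Parcel A ∪ Parcel B| = 41 − 8 = 33.00.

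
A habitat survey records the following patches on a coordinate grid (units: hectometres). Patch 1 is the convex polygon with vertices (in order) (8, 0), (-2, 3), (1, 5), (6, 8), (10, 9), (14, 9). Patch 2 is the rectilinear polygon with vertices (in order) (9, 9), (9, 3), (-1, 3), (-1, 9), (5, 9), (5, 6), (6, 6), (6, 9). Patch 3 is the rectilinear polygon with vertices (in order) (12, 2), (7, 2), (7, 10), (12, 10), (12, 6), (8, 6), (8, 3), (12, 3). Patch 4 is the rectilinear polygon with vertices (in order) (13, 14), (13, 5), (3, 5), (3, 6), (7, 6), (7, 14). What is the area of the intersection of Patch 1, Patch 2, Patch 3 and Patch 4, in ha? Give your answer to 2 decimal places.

6.00

The intersection is the polygon with vertices (9,6), (8,6), (8,5), (7,5), (7,6), (7,8.25), (9,8.75).
By the shoelace formula its area is 6.00.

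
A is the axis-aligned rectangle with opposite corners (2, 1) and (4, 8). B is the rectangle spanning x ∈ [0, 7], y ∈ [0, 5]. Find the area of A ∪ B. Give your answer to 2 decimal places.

41.00

By inclusion–exclusion:
Individual areas: |A| = 14, |B| = 35.
|A∩B|: x∈[2,4], y∈[1,5] → 2·4 = 8.
|A ∪ B| = 49 − 8 = 41.00.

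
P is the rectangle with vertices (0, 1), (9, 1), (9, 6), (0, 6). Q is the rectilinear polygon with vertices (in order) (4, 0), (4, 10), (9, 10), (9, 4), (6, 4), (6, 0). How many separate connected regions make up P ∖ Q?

P ∖ Q splits into 2 disjoint pieces (area 9, area 20).

2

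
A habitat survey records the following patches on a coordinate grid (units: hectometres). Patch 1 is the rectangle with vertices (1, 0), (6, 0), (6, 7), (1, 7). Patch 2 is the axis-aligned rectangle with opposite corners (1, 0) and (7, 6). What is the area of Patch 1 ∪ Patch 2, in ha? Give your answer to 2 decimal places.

41.00

By inclusion–exclusion:
Individual areas: |Patch 1| = 35, |Patch 2| = 36.
|Patch 1∩Patch 2|: x∈[1,6], y∈[0,6] → 5·6 = 30.
|Patch 1 ∪ Patch 2| = 71 − 30 = 41.00.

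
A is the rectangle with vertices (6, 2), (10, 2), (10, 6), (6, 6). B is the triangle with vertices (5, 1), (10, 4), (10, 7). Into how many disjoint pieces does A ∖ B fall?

2

A ∖ B splits into 2 disjoint pieces (area 3.3333, area 6.0167).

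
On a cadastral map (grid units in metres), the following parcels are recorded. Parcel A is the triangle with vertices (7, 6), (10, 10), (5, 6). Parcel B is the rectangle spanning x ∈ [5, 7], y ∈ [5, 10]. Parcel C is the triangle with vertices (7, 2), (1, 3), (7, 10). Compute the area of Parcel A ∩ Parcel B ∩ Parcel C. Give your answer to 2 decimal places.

1.60

The intersection is the polygon with vertices (7,6), (5,6), (7,7.6).
By the shoelace formula its area is 1.60.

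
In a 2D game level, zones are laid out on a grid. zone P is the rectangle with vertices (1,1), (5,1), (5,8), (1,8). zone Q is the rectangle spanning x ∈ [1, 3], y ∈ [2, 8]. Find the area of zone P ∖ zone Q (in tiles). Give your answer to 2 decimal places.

|zone P∩zone Q|: x∈[1,3], y∈[2,8] → 2·6 = 12.
|zone P| = 28.
|zone P ∖ zone Q| = |zone P| − |zone P∩zone Q| = 28 − 12 = 16.00.

16.00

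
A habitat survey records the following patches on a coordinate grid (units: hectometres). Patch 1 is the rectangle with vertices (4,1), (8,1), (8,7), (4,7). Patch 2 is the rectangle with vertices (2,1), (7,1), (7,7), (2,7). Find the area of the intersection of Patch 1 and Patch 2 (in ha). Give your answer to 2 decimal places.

18.00

|Patch 1∩Patch 2|: x∈[4,7], y∈[1,7] → 3·6 = 18.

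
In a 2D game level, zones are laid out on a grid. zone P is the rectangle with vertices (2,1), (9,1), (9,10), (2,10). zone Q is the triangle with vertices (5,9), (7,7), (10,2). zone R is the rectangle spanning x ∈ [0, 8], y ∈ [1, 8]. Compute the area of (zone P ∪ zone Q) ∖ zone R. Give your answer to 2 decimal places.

|zone P ∪ zone Q| = 63.1333.
|(zone P ∪ zone Q) ∩ zone R| = 42.
|(zone P ∪ zone Q) ∖ zone R| = 63.1333 − 42 = 21.13.

21.13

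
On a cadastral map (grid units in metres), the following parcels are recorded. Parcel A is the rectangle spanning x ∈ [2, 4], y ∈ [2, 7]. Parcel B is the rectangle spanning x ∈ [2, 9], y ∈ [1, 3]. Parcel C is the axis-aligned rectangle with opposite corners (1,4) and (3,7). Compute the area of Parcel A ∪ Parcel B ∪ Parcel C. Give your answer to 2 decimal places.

By inclusion–exclusion:
Individual areas: |Parcel A| = 10, |Parcel B| = 14, |Parcel C| = 6.
|Parcel A∩Parcel B|: x∈[2,4], y∈[2,3] → 2·1 = 2.
|Parcel A∩Parcel C|: x∈[2,3], y∈[4,7] → 1·3 = 3.
|Parcel B∩Parcel C| = 0 (no overlap).
|Parcel A∩Parcel B∩Parcel C| = 0.
|Parcel A ∪ Parcel B ∪ Parcel C| = 30 − 5 + 0 = 25.00.

25.00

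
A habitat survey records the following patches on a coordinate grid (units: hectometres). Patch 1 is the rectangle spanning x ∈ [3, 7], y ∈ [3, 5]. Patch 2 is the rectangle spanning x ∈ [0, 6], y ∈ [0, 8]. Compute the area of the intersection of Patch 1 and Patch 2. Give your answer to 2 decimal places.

6.00

|Patch 1∩Patch 2|: x∈[3,6], y∈[3,5] → 3·2 = 6.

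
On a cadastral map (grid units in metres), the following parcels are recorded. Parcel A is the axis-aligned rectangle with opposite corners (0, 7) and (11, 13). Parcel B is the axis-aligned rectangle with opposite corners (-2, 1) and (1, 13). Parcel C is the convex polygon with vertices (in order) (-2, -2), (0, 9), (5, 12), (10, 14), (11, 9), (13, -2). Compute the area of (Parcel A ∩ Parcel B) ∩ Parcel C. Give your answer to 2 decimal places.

2.30

The region (Parcel A ∩ Parcel B) ∩ Parcel C is the polygon with vertices (1,7), (0,7), (0,9), (1,9.6).
By the shoelace formula its area is 2.30.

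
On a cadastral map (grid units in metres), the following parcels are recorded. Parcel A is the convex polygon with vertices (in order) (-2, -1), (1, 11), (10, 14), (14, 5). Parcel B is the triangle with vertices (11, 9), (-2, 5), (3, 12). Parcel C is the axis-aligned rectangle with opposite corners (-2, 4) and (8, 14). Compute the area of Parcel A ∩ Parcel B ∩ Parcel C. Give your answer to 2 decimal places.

The intersection is the polygon with vertices (2.688,11.562), (3.471,11.823), (8,10.125), (8,8.077), (-0.375,5.5), (0.308,8.231).
By the shoelace formula its area is 30.25.

30.25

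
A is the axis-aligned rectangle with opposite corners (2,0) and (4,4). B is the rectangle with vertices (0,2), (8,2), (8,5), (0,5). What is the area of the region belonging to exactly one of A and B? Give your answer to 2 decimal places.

24.00

|A∩B|: x∈[2,4], y∈[2,4] → 2·2 = 4.
|A △ B| = |A| + |B| − 2·|A∩B| = 8 + 24 − 8 = 24.00.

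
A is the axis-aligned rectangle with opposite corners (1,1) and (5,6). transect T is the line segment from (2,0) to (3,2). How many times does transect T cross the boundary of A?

The segment meets the boundary at (2.5,1).

1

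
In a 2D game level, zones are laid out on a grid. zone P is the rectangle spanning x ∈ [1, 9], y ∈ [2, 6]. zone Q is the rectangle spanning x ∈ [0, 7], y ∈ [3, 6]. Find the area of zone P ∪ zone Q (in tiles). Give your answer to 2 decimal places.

35.00

By inclusion–exclusion:
Individual areas: |zone P| = 32, |zone Q| = 21.
|zone P∩zone Q|: x∈[1,7], y∈[3,6] → 6·3 = 18.
|zone P ∪ zone Q| = 53 − 18 = 35.00.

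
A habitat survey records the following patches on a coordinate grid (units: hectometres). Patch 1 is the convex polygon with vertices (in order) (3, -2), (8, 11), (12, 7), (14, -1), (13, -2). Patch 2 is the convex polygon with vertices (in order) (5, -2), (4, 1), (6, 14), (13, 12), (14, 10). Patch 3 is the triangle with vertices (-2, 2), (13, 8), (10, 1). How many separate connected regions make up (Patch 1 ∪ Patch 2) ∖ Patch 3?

2

(Patch 1 ∪ Patch 2) ∖ Patch 3 splits into 2 disjoint pieces (area 40.793, area 52.5761).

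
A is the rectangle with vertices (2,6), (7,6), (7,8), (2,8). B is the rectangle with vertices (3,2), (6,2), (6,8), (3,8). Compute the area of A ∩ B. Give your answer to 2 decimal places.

|A∩B|: x∈[3,6], y∈[6,8] → 3·2 = 6.

6.00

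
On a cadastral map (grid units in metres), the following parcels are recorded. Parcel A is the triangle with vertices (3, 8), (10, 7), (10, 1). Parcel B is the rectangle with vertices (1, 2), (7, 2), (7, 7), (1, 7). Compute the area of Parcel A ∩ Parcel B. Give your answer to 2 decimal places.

4.50

The intersection is the polygon with vertices (4,7), (7,7), (7,4).
By the shoelace formula its area is 4.50.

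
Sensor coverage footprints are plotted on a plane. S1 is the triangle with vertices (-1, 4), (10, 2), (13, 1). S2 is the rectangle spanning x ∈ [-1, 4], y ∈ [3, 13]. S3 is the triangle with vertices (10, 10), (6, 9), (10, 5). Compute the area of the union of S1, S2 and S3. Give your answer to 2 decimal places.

By inclusion–exclusion:
Individual areas: |S1| = 2.5, |S2| = 50, |S3| = 10.
|S1∩S2| = 0.3939.
|S1∩S3| = 0.
|S2∩S3| = 0.
|S1∩S2∩S3| = 0.
|S1 ∪ S2 ∪ S3| = 62.5 − 0.3939 + 0 = 62.11.

62.11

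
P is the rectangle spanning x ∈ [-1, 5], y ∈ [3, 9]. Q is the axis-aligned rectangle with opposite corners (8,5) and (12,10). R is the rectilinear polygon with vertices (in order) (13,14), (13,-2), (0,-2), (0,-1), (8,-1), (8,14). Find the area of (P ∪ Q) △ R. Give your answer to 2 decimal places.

|P ∪ Q| = 56.
|(P ∪ Q) ∩ R| = 20.
|(P ∪ Q) △ R| = 56 + 88 − 40 = 104.00.

104.00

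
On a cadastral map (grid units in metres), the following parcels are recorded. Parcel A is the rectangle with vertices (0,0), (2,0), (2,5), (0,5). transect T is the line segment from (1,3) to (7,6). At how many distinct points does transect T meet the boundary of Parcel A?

The segment meets the boundary at (2,3.5).

1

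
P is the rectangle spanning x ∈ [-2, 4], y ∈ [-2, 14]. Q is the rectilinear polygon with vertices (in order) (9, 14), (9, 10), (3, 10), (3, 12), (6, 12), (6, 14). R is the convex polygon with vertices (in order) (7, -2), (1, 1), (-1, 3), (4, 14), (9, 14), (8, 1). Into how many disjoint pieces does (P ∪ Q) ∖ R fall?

2

(P ∪ Q) ∖ R splits into 2 disjoint pieces (area 58.25, area 0.6154).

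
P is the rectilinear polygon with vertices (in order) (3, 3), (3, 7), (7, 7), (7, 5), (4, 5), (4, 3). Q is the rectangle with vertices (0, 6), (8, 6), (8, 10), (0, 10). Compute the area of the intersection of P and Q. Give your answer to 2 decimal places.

4.00

The intersection is the polygon with vertices (3,7), (7,7), (7,6), (3,6).
By the shoelace formula its area is 4.00.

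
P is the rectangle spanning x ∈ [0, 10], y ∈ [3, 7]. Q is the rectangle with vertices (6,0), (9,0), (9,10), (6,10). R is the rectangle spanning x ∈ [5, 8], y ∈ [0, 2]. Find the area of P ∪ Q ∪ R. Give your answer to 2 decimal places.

60.00

By inclusion–exclusion:
Individual areas: |P| = 40, |Q| = 30, |R| = 6.
|P∩Q|: x∈[6,9], y∈[3,7] → 3·4 = 12.
|P∩R| = 0 (no overlap).
|Q∩R|: x∈[6,8], y∈[0,2] → 2·2 = 4.
|P∩Q∩R| = 0.
|P ∪ Q ∪ R| = 76 − 16 + 0 = 60.00.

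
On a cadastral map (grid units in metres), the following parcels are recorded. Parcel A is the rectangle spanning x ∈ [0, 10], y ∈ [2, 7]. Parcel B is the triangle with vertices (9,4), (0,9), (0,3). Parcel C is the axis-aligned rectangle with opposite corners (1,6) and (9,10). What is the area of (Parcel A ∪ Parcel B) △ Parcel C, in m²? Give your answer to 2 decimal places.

|Parcel A ∪ Parcel B| = 53.6.
|(Parcel A ∪ Parcel B) ∩ Parcel C| = 9.8778.
|(Parcel A ∪ Parcel B) △ Parcel C| = 53.6 + 32 − 19.7556 = 65.84.

65.84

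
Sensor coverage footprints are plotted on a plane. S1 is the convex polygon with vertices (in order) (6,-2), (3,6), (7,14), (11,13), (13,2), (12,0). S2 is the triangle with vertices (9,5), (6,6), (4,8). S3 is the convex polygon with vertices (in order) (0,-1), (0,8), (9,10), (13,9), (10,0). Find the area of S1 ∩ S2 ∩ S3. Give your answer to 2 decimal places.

2.00

The intersection is the polygon with vertices (4,8), (9,5), (6,6).
By the shoelace formula its area is 2.00.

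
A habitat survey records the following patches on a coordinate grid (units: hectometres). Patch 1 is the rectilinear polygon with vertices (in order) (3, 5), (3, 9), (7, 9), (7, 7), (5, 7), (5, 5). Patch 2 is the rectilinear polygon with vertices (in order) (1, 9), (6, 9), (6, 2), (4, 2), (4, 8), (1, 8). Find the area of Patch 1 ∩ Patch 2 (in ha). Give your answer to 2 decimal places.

7.00

The intersection is the polygon with vertices (3,9), (6,9), (6,7), (5,7), (5,5), (4,5), (4,8), (3,8).
By the shoelace formula its area is 7.00.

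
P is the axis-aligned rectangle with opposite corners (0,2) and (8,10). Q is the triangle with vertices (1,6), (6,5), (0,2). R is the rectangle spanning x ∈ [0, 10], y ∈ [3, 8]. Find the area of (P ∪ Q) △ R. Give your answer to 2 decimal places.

|P ∪ Q| = 64.
|(P ∪ Q) ∩ R| = 40.
|(P ∪ Q) △ R| = 64 + 50 − 80 = 34.00.

34.00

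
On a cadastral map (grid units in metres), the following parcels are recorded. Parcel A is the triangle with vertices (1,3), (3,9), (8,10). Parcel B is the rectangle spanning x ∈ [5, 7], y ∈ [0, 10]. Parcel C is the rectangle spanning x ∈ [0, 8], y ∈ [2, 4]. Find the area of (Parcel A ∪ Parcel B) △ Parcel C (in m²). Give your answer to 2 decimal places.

38.13

|Parcel A ∪ Parcel B| = 30.8.
|(Parcel A ∪ Parcel B) ∩ Parcel C| = 4.3333.
|(Parcel A ∪ Parcel B) △ Parcel C| = 30.8 + 16 − 8.6667 = 38.13.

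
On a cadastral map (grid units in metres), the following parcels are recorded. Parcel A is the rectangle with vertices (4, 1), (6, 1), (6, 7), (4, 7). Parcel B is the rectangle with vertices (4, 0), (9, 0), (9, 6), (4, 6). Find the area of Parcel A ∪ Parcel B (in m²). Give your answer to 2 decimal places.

32.00

By inclusion–exclusion:
Individual areas: |Parcel A| = 12, |Parcel B| = 30.
|Parcel A∩Parcel B|: x∈[4,6], y∈[1,6] → 2·5 = 10.
|Parcel A ∪ Parcel B| = 42 − 10 = 32.00.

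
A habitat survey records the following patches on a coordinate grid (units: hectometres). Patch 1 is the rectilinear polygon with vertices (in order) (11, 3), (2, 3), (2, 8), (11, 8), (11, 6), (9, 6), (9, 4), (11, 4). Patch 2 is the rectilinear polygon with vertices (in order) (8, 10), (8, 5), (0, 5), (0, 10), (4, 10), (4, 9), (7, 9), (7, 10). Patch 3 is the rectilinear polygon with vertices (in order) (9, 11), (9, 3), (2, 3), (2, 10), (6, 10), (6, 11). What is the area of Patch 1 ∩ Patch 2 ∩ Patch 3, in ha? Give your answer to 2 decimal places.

The intersection is the polygon with vertices (8,8), (8,5), (2,5), (2,8).
By the shoelace formula its area is 18.00.

18.00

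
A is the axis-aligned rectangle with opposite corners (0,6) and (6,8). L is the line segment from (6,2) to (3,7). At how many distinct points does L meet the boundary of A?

1

The segment meets the boundary at (3.6,6).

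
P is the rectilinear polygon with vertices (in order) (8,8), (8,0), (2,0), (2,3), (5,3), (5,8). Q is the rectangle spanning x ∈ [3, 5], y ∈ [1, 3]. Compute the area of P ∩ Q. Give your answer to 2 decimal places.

The intersection is the polygon with vertices (5,3), (5,1), (3,1), (3,3).
By the shoelace formula its area is 4.00.

4.00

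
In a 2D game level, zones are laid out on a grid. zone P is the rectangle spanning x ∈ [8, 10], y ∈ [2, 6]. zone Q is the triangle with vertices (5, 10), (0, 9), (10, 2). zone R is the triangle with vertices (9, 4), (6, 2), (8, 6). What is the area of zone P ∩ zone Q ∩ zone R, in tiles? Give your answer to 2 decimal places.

0.77

The intersection is the polygon with vertices (8.823,3.882), (8.049,3.366), (8,3.4), (8,5.2).
By the shoelace formula its area is 0.77.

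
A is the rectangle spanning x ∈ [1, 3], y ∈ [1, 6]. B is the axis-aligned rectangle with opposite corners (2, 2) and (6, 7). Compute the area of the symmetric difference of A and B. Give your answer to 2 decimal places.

|A∩B|: x∈[2,3], y∈[2,6] → 1·4 = 4.
|A △ B| = |A| + |B| − 2·|A∩B| = 10 + 20 − 8 = 22.00.

22.00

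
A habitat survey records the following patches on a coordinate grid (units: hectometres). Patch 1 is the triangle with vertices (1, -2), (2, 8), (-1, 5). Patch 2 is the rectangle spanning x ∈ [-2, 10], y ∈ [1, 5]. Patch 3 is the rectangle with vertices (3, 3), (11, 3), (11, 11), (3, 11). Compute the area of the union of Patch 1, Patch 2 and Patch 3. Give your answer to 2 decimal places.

103.79

By inclusion–exclusion:
Individual areas: |Patch 1| = 13.5, |Patch 2| = 48, |Patch 3| = 64.
|Patch 1∩Patch 2| = 7.7143.
|Patch 1∩Patch 3| = 0.
|Patch 2∩Patch 3|: x∈[3,10], y∈[3,5] → 7·2 = 14.
|Patch 1∩Patch 2∩Patch 3| = 0.
|Patch 1 ∪ Patch 2 ∪ Patch 3| = 125.5 − 21.7143 + 0 = 103.79.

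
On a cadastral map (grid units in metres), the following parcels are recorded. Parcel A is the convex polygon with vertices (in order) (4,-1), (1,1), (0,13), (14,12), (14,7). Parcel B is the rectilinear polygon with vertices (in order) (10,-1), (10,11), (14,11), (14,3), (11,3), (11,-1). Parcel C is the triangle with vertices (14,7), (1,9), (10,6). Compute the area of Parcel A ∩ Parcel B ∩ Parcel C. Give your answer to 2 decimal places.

3.23

The intersection is the polygon with vertices (10,7.615), (14,7), (10,6).
By the shoelace formula its area is 3.23.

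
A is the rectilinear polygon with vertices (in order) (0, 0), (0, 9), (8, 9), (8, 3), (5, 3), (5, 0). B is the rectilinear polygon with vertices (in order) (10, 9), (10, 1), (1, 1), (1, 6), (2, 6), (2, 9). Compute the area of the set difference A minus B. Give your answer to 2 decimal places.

16.00

|A| = 63, |A∩B| = 47.
|A ∖ B| = |A| − |A∩B| = 63 − 47 = 16.00.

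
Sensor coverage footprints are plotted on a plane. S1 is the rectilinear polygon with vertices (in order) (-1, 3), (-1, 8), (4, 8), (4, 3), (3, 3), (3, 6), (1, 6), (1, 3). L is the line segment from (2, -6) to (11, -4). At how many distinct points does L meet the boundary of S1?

0

The segment lies entirely outside S1 and never meets its boundary.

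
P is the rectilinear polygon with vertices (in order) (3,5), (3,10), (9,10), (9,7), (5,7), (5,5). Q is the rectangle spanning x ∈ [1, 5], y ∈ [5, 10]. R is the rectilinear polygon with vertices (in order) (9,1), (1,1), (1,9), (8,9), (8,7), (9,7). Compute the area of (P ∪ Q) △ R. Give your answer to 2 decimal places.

|P ∪ Q| = 32.
|(P ∪ Q) ∩ R| = 22.
|(P ∪ Q) △ R| = 32 + 62 − 44 = 50.00.

50.00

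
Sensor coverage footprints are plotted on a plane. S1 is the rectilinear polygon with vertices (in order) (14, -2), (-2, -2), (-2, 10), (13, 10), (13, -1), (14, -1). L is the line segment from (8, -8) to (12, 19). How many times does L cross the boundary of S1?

2

The segment meets the boundary at (8.889,-2), (10.667,10).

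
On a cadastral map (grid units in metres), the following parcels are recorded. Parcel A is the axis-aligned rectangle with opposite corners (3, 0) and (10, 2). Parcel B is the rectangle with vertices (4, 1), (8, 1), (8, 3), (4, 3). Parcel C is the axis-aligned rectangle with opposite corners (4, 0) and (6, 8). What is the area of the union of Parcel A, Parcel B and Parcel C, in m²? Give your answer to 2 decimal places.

By inclusion–exclusion:
Individual areas: |Parcel A| = 14, |Parcel B| = 8, |Parcel C| = 16.
|Parcel A∩Parcel B|: x∈[4,8], y∈[1,2] → 4·1 = 4.
|Parcel A∩Parcel C|: x∈[4,6], y∈[0,2] → 2·2 = 4.
|Parcel B∩Parcel C|: x∈[4,6], y∈[1,3] → 2·2 = 4.
|Parcel A∩Parcel B∩Parcel C| = 2.
|Parcel A ∪ Parcel B ∪ Parcel C| = 38 − 12 + 2 = 28.00.

28.00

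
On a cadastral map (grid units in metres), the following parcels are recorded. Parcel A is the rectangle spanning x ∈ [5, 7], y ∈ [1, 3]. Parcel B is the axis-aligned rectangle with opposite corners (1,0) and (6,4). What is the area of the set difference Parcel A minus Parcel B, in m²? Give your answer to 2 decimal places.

|Parcel A∩Parcel B|: x∈[5,6], y∈[1,3] → 1·2 = 2.
|Parcel A| = 4.
|Parcel A ∖ Parcel B| = |Parcel A| − |Parcel A∩Parcel B| = 4 − 2 = 2.00.

2.00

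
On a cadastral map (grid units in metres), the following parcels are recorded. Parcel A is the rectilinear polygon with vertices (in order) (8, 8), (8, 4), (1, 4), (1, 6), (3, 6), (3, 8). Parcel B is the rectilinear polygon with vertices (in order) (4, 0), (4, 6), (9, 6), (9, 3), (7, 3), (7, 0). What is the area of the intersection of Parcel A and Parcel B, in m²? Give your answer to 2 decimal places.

The intersection is the polygon with vertices (8,4), (4,4), (4,6), (8,6).
By the shoelace formula its area is 8.00.

8.00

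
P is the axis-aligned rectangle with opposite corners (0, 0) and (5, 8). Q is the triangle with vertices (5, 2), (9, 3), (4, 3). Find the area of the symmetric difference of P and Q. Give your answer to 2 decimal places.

|P| = 40, |Q| = 2.5, |P∩Q| = 0.5.
|P △ Q| = |P| + |Q| − 2·|P∩Q| = 40 + 2.5 − 1 = 41.50.

41.50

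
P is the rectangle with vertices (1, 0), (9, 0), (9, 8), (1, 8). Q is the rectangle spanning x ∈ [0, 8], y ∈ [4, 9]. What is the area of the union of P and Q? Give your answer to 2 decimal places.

By inclusion–exclusion:
Individual areas: |P| = 64, |Q| = 40.
|P∩Q|: x∈[1,8], y∈[4,8] → 7·4 = 28.
|P ∪ Q| = 104 − 28 = 76.00.

76.00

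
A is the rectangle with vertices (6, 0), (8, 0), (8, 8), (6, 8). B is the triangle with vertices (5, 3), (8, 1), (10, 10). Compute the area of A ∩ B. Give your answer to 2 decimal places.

The intersection is the polygon with vertices (8,1), (6,2.333), (6,4.4), (8,7.2).
By the shoelace formula its area is 8.27.

8.27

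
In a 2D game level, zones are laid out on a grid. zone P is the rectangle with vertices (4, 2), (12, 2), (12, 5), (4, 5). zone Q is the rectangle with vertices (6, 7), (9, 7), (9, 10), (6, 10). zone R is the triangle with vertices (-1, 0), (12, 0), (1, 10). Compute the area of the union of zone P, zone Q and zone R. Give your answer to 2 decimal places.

By inclusion–exclusion:
Individual areas: |zone P| = 24, |zone Q| = 9, |zone R| = 65.
|zone P∩zone Q| = 0 (no overlap).
|zone P∩zone R| = 12.45.
|zone Q∩zone R| = 0.
|zone P∩zone Q∩zone R| = 0.
|zone P ∪ zone Q ∪ zone R| = 98 − 12.45 + 0 = 85.55.

85.55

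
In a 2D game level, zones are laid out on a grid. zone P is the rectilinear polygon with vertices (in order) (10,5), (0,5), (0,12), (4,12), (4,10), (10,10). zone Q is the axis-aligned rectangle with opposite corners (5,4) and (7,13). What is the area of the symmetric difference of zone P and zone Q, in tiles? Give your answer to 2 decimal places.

56.00

|zone P| = 58, |zone Q| = 18, |zone P∩zone Q| = 10.
|zone P △ zone Q| = |zone P| + |zone Q| − 2·|zone P∩zone Q| = 58 + 18 − 20 = 56.00.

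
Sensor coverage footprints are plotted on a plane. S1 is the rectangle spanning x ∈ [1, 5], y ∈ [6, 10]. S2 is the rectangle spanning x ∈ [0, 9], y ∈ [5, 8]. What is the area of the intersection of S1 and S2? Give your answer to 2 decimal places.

8.00

|S1∩S2|: x∈[1,5], y∈[6,8] → 4·2 = 8.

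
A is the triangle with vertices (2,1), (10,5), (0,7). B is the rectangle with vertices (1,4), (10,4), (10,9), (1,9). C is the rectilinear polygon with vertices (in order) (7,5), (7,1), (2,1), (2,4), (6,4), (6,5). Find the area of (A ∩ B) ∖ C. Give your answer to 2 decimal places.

15.10

|A ∩ B| = 16.1.
|(A ∩ B) ∩ C| = 1.
|(A ∩ B) ∖ C| = 16.1 − 1 = 15.10.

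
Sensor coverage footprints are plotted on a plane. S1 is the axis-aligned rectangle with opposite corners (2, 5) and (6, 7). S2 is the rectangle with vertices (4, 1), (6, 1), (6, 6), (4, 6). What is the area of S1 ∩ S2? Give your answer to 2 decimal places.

2.00

|S1∩S2|: x∈[4,6], y∈[5,6] → 2·1 = 2.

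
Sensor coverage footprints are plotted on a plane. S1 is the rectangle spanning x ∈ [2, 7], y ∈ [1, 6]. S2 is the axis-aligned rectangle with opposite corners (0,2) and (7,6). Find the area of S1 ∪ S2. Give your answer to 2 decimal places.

33.00

By inclusion–exclusion:
Individual areas: |S1| = 25, |S2| = 28.
|S1∩S2|: x∈[2,7], y∈[2,6] → 5·4 = 20.
|S1 ∪ S2| = 53 − 20 = 33.00.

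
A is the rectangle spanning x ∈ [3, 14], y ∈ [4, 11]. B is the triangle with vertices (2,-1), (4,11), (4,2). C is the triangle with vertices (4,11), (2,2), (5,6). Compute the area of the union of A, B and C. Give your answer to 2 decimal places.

By inclusion–exclusion:
Individual areas: |A| = 77, |B| = 9, |C| = 9.5.
|A∩B| = 4.
|A∩C| = 7.75.
|B∩C| = 4.2976.
|A∩B∩C| = 3.8333.
|A ∪ B ∪ C| = 95.5 − 16.0476 + 3.8333 = 83.29.

83.29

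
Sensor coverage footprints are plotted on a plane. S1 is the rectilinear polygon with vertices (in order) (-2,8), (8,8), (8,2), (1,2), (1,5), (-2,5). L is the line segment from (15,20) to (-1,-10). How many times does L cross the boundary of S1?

2

The segment meets the boundary at (5.4,2), (8,6.875).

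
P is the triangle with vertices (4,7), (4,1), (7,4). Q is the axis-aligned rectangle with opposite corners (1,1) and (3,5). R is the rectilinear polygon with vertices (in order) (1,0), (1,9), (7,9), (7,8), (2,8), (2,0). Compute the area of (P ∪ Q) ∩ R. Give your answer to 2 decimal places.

The region (P ∪ Q) ∩ R is the polygon with vertices (2,5), (2,1), (1,1), (1,5).
By the shoelace formula its area is 4.00.

4.00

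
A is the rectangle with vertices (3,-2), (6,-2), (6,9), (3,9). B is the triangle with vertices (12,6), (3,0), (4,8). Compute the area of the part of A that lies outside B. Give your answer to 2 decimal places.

16.50

|A| = 33, |A∩B| = 16.5.
|A ∖ B| = |A| − |A∩B| = 33 − 16.5 = 16.50.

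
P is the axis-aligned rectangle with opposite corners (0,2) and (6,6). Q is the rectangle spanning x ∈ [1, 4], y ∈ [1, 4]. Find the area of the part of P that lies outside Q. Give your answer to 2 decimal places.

|P∩Q|: x∈[1,4], y∈[2,4] → 3·2 = 6.
|P| = 24.
|P ∖ Q| = |P| − |P∩Q| = 24 − 6 = 18.00.

18.00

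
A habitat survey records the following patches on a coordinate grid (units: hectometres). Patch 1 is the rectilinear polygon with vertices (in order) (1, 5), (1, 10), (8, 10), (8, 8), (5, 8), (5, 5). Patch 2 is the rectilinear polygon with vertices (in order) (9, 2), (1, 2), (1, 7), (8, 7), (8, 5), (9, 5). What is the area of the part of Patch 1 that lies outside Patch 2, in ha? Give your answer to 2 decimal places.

|Patch 1| = 26, |Patch 1∩Patch 2| = 8.
|Patch 1 ∖ Patch 2| = |Patch 1| − |Patch 1∩Patch 2| = 26 − 8 = 18.00.

18.00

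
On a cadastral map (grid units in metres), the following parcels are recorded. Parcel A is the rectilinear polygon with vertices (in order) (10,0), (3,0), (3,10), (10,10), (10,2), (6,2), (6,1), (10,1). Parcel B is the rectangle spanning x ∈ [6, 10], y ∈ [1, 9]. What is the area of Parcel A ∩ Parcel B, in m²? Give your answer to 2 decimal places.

28.00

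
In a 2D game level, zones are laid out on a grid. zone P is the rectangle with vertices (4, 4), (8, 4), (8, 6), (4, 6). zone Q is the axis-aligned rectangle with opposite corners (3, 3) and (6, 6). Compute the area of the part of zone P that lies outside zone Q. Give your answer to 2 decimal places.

|zone P∩zone Q|: x∈[4,6], y∈[4,6] → 2·2 = 4.
|zone P| = 8.
|zone P ∖ zone Q| = |zone P| − |zone P∩zone Q| = 8 − 4 = 4.00.

4.00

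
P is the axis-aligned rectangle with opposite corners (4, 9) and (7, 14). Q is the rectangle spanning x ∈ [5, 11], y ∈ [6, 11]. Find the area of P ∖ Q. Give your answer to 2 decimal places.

11.00

|P∩Q|: x∈[5,7], y∈[9,11] → 2·2 = 4.
|P| = 15.
|P ∖ Q| = |P| − |P∩Q| = 15 − 4 = 11.00.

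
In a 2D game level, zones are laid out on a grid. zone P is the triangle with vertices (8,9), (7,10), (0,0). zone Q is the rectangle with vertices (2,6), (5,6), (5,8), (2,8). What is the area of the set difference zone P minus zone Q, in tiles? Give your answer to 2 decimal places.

8.04

|zone P| = 8.5, |zone P∩zone Q| = 0.4571.
|zone P ∖ zone Q| = |zone P| − |zone P∩zone Q| = 8.5 − 0.4571 = 8.04.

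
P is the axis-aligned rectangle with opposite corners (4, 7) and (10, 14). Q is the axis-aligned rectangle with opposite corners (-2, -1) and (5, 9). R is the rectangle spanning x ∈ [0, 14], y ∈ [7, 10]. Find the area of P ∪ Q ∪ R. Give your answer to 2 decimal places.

126.00

By inclusion–exclusion:
Individual areas: |P| = 42, |Q| = 70, |R| = 42.
|P∩Q|: x∈[4,5], y∈[7,9] → 1·2 = 2.
|P∩R|: x∈[4,10], y∈[7,10] → 6·3 = 18.
|Q∩R|: x∈[0,5], y∈[7,9] → 5·2 = 10.
|P∩Q∩R| = 2.
|P ∪ Q ∪ R| = 154 − 30 + 2 = 126.00.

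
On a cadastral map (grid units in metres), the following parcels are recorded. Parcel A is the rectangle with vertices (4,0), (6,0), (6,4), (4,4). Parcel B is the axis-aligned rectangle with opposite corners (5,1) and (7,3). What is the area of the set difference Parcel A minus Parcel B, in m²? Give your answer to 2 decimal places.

|Parcel A∩Parcel B|: x∈[5,6], y∈[1,3] → 1·2 = 2.
|Parcel A| = 8.
|Parcel A ∖ Parcel B| = |Parcel A| − |Parcel A∩Parcel B| = 8 − 2 = 6.00.

6.00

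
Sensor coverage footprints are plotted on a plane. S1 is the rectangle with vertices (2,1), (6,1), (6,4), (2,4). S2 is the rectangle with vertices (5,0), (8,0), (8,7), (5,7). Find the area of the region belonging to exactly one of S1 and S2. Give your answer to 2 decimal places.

27.00

|S1∩S2|: x∈[5,6], y∈[1,4] → 1·3 = 3.
|S1 △ S2| = |S1| + |S2| − 2·|S1∩S2| = 12 + 21 − 6 = 27.00.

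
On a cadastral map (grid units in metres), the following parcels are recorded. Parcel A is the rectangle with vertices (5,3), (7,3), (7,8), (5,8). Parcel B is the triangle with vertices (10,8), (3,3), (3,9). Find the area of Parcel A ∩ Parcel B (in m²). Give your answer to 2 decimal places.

5.71

The intersection is the polygon with vertices (5,8), (7,8), (7,5.857), (5,4.429).
By the shoelace formula its area is 5.71.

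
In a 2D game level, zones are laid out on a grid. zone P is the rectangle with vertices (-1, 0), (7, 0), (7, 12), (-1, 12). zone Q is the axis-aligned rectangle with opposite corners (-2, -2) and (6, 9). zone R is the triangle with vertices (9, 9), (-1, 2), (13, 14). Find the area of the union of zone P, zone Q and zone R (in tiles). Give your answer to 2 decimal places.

126.97

By inclusion–exclusion:
Individual areas: |zone P| = 96, |zone Q| = 88, |zone R| = 11.
|zone P∩zone Q|: x∈[-1,6], y∈[0,9] → 7·9 = 63.
|zone P∩zone R| = 5.0286.
|zone Q∩zone R| = 3.85.
|zone P∩zone Q∩zone R| = 3.85.
|zone P ∪ zone Q ∪ zone R| = 195 − 71.8786 + 3.85 = 126.97.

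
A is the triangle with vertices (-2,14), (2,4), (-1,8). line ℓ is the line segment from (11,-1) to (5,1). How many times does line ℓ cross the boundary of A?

The segment lies entirely outside A and never meets its boundary.

0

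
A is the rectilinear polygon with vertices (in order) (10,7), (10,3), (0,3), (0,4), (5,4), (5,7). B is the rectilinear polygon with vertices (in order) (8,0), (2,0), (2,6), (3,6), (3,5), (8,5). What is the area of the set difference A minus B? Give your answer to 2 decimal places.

|A| = 25, |A∩B| = 9.
|A ∖ B| = |A| − |A∩B| = 25 − 9 = 16.00.

16.00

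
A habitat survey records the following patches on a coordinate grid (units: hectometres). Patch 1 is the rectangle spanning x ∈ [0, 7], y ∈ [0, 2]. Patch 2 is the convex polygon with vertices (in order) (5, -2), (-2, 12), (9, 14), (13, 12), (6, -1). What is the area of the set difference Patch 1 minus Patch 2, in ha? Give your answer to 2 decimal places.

|Patch 1| = 14, |Patch 1∩Patch 2| = 6.8022.
|Patch 1 ∖ Patch 2| = |Patch 1| − |Patch 1∩Patch 2| = 14 − 6.8022 = 7.20.

7.20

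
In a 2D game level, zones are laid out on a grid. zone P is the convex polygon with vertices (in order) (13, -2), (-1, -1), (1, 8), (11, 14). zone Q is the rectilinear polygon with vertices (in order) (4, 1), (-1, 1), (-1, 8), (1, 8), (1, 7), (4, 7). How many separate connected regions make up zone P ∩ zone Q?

zone P ∩ zone Q is a single connected region.

1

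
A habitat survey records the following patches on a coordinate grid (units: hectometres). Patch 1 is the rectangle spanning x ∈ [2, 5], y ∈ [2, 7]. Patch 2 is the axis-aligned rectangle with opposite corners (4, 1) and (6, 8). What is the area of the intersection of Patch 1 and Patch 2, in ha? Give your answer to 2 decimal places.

|Patch 1∩Patch 2|: x∈[4,5], y∈[2,7] → 1·5 = 5.

5.00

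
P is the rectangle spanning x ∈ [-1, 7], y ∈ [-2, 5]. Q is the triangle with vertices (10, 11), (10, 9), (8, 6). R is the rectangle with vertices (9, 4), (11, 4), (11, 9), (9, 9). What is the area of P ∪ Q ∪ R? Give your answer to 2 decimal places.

By inclusion–exclusion:
Individual areas: |P| = 56, |Q| = 2, |R| = 10.
|P∩Q| = 0.
|P∩R| = 0 (no overlap).
|Q∩R| = 0.7.
|P∩Q∩R| = 0.
|P ∪ Q ∪ R| = 68 − 0.7 + 0 = 67.30.

67.30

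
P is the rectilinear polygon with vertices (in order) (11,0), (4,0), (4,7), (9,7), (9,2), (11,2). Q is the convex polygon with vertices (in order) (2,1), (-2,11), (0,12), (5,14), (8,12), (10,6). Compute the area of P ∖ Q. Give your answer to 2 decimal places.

|P| = 39, |P∩Q| = 15.9375.
|P ∖ Q| = |P| − |P∩Q| = 39 − 15.9375 = 23.06.

23.06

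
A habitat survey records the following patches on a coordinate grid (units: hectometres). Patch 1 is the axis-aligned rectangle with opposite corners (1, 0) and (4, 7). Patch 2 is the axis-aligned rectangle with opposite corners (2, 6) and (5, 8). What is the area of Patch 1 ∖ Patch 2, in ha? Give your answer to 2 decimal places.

|Patch 1∩Patch 2|: x∈[2,4], y∈[6,7] → 2·1 = 2.
|Patch 1| = 21.
|Patch 1 ∖ Patch 2| = |Patch 1| − |Patch 1∩Patch 2| = 21 − 2 = 19.00.

19.00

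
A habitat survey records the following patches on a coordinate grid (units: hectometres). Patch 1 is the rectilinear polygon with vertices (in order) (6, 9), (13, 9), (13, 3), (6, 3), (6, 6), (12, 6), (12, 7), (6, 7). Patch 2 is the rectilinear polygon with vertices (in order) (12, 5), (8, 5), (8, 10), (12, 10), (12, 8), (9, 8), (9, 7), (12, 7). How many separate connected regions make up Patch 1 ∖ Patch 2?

2

Patch 1 ∖ Patch 2 splits into 2 disjoint pieces (area 4, area 23).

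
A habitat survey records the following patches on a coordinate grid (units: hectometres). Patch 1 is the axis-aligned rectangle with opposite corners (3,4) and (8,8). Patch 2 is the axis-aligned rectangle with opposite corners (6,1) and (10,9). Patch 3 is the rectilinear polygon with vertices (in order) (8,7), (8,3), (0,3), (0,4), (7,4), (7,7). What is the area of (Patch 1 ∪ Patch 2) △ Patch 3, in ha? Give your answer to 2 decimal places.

45.00

|Patch 1 ∪ Patch 2| = 44.
|(Patch 1 ∪ Patch 2) ∩ Patch 3| = 5.
|(Patch 1 ∪ Patch 2) △ Patch 3| = 44 + 11 − 10 = 45.00.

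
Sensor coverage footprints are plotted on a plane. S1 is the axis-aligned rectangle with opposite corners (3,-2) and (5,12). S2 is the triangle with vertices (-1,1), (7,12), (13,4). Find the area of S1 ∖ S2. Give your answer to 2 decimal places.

|S1| = 28, |S1∩S2| = 11.6071.
|S1 ∖ S2| = |S1| − |S1∩S2| = 28 − 11.6071 = 16.39.

16.39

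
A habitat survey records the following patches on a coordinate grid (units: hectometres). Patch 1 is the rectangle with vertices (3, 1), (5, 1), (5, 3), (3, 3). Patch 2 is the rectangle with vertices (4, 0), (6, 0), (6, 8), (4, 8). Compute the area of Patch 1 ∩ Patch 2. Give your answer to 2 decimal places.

|Patch 1∩Patch 2|: x∈[4,5], y∈[1,3] → 1·2 = 2.

2.00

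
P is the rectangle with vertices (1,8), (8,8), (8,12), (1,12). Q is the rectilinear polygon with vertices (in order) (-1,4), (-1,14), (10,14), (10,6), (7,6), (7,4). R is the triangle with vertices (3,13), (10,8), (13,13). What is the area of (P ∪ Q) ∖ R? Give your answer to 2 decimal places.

|P ∪ Q| = 104.
|(P ∪ Q) ∩ R| = 17.5.
|(P ∪ Q) ∖ R| = 104 − 17.5 = 86.50.

86.50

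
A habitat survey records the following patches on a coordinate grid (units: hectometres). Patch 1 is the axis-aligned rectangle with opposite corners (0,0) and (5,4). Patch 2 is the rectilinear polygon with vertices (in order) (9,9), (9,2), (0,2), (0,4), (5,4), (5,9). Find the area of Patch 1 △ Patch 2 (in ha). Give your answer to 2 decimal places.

38.00

|Patch 1| = 20, |Patch 2| = 38, |Patch 1∩Patch 2| = 10.
|Patch 1 △ Patch 2| = |Patch 1| + |Patch 2| − 2·|Patch 1∩Patch 2| = 20 + 38 − 20 = 38.00.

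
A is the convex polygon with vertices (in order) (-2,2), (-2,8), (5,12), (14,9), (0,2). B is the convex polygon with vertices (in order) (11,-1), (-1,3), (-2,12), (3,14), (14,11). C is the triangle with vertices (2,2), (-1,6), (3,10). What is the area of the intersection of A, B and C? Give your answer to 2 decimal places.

13.66

The intersection is the polygon with vertices (1.454,2.727), (-1,6), (3,10), (2.133,3.067).
By the shoelace formula its area is 13.66.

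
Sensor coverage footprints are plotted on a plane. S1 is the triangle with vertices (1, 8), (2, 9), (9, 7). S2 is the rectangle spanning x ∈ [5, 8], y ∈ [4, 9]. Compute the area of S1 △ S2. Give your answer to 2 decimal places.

17.09

|S1| = 4.5, |S2| = 15, |S1∩S2| = 1.2054.
|S1 △ S2| = |S1| + |S2| − 2·|S1∩S2| = 4.5 + 15 − 2.4107 = 17.09.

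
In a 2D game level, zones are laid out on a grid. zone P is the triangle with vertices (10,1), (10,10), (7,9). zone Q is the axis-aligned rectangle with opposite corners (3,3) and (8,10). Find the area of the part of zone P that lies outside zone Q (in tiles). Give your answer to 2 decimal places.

12.00

|zone P| = 13.5, |zone P∩zone Q| = 1.5.
|zone P ∖ zone Q| = |zone P| − |zone P∩zone Q| = 13.5 − 1.5 = 12.00.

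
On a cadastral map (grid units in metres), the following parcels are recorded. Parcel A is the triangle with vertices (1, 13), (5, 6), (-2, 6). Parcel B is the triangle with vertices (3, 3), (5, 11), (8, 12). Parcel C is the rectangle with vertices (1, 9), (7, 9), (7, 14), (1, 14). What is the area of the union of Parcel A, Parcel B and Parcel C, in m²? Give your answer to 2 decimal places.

55.26

By inclusion–exclusion:
Individual areas: |Parcel A| = 24.5, |Parcel B| = 11, |Parcel C| = 30.
|Parcel A∩Parcel B| = 0.9018.
|Parcel A∩Parcel C| = 4.5714.
|Parcel B∩Parcel C| = 4.7667.
|Parcel A∩Parcel B∩Parcel C| = 0.
|Parcel A ∪ Parcel B ∪ Parcel C| = 65.5 − 10.2399 + 0 = 55.26.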